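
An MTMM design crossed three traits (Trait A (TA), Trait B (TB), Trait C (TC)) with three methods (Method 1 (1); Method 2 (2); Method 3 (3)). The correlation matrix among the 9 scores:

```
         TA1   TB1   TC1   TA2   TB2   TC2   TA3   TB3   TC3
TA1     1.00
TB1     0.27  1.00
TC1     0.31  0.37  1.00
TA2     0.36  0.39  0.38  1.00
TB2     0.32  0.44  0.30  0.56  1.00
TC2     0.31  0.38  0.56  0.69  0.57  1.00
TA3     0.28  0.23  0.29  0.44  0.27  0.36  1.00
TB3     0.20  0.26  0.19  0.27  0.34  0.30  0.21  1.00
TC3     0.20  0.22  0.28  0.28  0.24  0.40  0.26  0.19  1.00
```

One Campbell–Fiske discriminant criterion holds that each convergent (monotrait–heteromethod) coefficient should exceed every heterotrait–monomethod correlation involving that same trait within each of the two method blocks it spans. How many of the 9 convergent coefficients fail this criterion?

Each convergent coefficient versus the relevant comparison correlations:
TA (methods 1·2): 0.36 vs {0.27, 0.56, 0.31, 0.69} → fail.
TA (methods 1·3): 0.28 vs {0.27, 0.21, 0.31, 0.26} → fail.
TA (methods 2·3): 0.44 vs {0.56, 0.21, 0.69, 0.26} → fail.
TB (methods 1·2): 0.44 vs {0.27, 0.56, 0.37, 0.57} → fail.
TB (methods 1·3): 0.26 vs {0.27, 0.21, 0.37, 0.19} → fail.
TB (methods 2·3): 0.34 vs {0.56, 0.21, 0.57, 0.19} → fail.
TC (methods 1·2): 0.56 vs {0.31, 0.69, 0.37, 0.57} → fail.
TC (methods 1·3): 0.28 vs {0.31, 0.26, 0.37, 0.19} → fail.
TC (methods 2·3): 0.40 vs {0.69, 0.26, 0.57, 0.19} → fail.
9 of 9 fail.

9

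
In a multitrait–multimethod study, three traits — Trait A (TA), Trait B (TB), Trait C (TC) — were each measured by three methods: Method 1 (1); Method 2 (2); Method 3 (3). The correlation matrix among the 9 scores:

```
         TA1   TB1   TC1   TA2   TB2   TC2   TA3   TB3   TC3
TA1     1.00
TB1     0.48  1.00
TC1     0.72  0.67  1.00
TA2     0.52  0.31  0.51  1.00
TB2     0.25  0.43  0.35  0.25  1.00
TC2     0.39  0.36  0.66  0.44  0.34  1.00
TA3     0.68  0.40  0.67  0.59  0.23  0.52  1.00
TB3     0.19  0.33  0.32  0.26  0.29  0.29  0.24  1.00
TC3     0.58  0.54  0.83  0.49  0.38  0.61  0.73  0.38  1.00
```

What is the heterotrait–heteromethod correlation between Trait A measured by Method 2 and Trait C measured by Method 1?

0.51

Different traits and methods: r(TA2, TC1) = 0.51.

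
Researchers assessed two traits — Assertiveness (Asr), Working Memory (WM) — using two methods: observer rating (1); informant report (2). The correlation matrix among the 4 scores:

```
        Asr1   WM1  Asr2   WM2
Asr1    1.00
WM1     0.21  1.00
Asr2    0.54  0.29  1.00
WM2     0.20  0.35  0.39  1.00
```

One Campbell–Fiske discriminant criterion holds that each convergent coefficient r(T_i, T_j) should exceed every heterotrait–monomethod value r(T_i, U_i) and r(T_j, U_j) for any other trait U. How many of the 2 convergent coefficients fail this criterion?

Each convergent coefficient versus the relevant comparison correlations:
Asr (methods 1·2): 0.54 vs {0.21, 0.39} → pass.
WM (methods 1·2): 0.35 vs {0.21, 0.39} → fail.
1 of 2 fail.

1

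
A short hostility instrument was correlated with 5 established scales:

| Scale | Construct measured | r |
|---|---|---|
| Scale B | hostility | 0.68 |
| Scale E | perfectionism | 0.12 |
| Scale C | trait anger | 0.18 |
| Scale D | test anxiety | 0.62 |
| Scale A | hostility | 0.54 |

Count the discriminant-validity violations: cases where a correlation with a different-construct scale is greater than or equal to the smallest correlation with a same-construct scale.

Convergent (same construct = hostility): Scale B, Scale A.
Smallest convergent = 0.54. Discriminant values: 0.12, 0.18, 0.62; count ≥ 0.54 → 1.

1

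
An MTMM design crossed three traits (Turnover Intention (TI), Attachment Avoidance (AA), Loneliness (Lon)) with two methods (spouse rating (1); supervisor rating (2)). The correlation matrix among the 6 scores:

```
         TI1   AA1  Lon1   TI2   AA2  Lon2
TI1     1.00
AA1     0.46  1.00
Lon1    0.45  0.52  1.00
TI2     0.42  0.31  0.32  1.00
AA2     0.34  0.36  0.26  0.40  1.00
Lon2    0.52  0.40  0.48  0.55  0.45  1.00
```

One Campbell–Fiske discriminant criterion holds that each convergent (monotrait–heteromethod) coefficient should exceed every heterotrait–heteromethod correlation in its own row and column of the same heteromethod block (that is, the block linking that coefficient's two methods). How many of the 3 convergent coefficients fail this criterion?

Checking each validity diagonal entry against its comparison values:
TI (methods 1·2): 0.42 vs {0.34, 0.31, 0.52, 0.32} → fail.
AA (methods 1·2): 0.36 vs {0.31, 0.34, 0.40, 0.26} → fail.
Lon (methods 1·2): 0.48 vs {0.32, 0.52, 0.26, 0.40} → fail.
3 of 3 fail.

3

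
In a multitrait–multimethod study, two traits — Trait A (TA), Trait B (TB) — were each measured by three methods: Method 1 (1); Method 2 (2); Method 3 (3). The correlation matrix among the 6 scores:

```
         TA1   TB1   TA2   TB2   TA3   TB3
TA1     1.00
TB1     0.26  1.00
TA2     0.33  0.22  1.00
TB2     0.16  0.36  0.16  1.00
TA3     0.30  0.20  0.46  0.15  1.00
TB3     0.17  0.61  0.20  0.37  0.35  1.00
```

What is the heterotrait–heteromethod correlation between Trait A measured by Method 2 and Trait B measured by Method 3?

0.20

Different traits and methods: r(TA2, TB3) = 0.20.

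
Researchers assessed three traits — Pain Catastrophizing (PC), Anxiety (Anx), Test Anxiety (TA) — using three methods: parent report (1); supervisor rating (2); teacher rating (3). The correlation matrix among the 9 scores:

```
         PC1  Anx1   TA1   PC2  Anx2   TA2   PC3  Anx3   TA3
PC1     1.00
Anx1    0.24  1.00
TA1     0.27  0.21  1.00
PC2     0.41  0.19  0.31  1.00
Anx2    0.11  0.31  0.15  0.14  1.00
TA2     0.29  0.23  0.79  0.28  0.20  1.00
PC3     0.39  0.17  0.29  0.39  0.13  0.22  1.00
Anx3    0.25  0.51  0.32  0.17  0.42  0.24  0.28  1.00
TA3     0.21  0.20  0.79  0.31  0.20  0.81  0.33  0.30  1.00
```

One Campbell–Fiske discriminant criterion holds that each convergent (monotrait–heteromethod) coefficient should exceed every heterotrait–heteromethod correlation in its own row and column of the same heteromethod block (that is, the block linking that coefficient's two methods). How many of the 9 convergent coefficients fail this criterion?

0

Convergent coefficients and their comparison sets:
PC (methods 1·2): 0.41 vs {0.11, 0.19, 0.29, 0.31} → pass.
PC (methods 1·3): 0.39 vs {0.25, 0.17, 0.21, 0.29} → pass.
PC (methods 2·3): 0.39 vs {0.17, 0.13, 0.31, 0.22} → pass.
Anx (methods 1·2): 0.31 vs {0.19, 0.11, 0.23, 0.15} → pass.
Anx (methods 1·3): 0.51 vs {0.17, 0.25, 0.20, 0.32} → pass.
Anx (methods 2·3): 0.42 vs {0.13, 0.17, 0.20, 0.24} → pass.
TA (methods 1·2): 0.79 vs {0.31, 0.29, 0.15, 0.23} → pass.
TA (methods 1·3): 0.79 vs {0.29, 0.21, 0.32, 0.20} → pass.
TA (methods 2·3): 0.81 vs {0.22, 0.31, 0.24, 0.20} → pass.
0 of 9 fail.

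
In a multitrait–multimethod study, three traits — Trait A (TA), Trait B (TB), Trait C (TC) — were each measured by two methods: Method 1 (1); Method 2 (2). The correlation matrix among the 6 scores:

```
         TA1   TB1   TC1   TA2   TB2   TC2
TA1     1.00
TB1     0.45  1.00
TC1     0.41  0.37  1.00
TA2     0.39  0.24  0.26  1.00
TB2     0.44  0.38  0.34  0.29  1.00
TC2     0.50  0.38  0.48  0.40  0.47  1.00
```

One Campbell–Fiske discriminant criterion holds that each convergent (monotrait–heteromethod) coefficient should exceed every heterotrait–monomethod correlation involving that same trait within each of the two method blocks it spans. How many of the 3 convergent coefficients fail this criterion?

Each convergent coefficient versus the relevant comparison correlations:
TA (methods 1·2): 0.39 vs {0.45, 0.29, 0.41, 0.40} → fail.
TB (methods 1·2): 0.38 vs {0.45, 0.29, 0.37, 0.47} → fail.
TC (methods 1·2): 0.48 vs {0.41, 0.40, 0.37, 0.47} → pass.
2 of 3 fail.

2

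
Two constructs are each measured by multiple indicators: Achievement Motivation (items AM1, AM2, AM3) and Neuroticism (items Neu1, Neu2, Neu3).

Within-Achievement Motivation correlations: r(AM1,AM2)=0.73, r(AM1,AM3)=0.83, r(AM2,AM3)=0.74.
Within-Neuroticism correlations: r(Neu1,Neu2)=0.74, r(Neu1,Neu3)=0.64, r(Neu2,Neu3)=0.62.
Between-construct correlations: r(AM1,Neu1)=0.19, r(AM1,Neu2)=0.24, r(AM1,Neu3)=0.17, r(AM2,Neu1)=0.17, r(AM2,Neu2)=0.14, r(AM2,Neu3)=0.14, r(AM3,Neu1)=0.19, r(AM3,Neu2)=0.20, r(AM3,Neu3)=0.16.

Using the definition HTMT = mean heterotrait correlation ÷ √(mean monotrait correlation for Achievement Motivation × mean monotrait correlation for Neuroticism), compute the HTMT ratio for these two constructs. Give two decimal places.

0.25

Mean between = 1.60/9 = 0.1778.
Mean within-AM = 2.30/3 = 0.7667; mean within-Neu = 2.00/3 = 0.6667.
Geometric mean = √(0.7667 × 0.6667) = 0.7150.
HTMT = 0.1778 / 0.7150 = 0.25.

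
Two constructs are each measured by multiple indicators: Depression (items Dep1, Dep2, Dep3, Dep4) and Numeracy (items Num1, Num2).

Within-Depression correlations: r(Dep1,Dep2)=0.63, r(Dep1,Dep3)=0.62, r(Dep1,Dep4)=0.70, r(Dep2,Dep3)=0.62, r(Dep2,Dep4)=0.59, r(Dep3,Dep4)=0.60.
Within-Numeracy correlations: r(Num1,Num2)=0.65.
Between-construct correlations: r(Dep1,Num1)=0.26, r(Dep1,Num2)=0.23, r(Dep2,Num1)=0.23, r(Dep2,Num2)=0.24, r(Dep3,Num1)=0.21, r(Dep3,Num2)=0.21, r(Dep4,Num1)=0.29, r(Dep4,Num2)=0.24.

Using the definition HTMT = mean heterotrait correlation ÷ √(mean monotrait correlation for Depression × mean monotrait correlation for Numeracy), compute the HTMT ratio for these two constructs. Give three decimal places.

Mean heterotrait r = 1.91/8 = 0.2388.
Mean within-Dep = 3.76/6 = 0.6267; mean within-Num = 0.65/1 = 0.6500.
Geometric mean = √(0.6267 × 0.6500) = 0.6382.
HTMT = 0.2388 / 0.6382 = 0.374.

0.374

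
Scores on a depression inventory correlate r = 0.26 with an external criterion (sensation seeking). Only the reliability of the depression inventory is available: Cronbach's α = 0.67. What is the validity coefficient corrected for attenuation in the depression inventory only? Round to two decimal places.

Single correction: r_c = r_obs / √r_xx = 0.26 / √0.67 = 0.26 / 0.8185 ≈ 0.32.

0.32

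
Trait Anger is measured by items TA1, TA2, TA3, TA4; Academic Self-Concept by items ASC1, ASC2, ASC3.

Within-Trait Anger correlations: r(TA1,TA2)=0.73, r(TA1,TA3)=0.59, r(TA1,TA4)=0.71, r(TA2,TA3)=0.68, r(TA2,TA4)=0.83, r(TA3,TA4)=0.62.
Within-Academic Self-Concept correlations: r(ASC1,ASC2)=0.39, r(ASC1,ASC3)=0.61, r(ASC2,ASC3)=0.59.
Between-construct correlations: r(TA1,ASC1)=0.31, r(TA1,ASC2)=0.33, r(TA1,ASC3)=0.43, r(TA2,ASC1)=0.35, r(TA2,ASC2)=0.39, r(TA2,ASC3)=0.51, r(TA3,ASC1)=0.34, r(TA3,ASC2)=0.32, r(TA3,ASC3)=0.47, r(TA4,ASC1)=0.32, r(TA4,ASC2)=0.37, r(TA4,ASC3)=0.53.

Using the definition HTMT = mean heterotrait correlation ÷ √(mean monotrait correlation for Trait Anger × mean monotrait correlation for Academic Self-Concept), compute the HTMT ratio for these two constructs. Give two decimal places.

0.64

Mean heterotrait r = 4.67/12 = 0.3892.
Mean within-TA = 4.16/6 = 0.6933; mean within-ASC = 1.59/3 = 0.5300.
Geometric mean = √(0.6933 × 0.5300) = 0.6062.
HTMT = 0.3892 / 0.6062 = 0.64.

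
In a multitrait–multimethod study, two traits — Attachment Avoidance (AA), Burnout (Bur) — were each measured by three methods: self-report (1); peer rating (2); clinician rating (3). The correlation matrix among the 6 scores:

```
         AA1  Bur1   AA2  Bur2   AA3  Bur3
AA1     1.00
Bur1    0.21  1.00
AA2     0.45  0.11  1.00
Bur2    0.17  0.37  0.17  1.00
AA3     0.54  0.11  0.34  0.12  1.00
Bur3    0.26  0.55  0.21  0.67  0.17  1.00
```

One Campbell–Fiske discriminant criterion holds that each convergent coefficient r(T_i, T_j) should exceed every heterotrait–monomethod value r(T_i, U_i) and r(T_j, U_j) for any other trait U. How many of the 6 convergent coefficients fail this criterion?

0

Each convergent coefficient versus the relevant comparison correlations:
AA (methods 1·2): 0.45 vs {0.21, 0.17} → pass.
AA (methods 1·3): 0.54 vs {0.21, 0.17} → pass.
AA (methods 2·3): 0.34 vs {0.17, 0.17} → pass.
Bur (methods 1·2): 0.37 vs {0.21, 0.17} → pass.
Bur (methods 1·3): 0.55 vs {0.21, 0.17} → pass.
Bur (methods 2·3): 0.67 vs {0.17, 0.17} → pass.
0 of 6 fail.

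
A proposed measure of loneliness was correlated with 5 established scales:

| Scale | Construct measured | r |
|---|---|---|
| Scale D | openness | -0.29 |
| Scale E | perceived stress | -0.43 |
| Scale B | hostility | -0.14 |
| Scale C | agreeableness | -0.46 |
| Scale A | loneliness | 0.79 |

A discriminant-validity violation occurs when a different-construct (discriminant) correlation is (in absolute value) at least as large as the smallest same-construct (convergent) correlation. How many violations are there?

0

Convergent (same construct = loneliness): Scale A.
Smallest convergent = 0.79. Discriminant |r|: 0.29, 0.43, 0.14, 0.46; count ≥ 0.79 → 0.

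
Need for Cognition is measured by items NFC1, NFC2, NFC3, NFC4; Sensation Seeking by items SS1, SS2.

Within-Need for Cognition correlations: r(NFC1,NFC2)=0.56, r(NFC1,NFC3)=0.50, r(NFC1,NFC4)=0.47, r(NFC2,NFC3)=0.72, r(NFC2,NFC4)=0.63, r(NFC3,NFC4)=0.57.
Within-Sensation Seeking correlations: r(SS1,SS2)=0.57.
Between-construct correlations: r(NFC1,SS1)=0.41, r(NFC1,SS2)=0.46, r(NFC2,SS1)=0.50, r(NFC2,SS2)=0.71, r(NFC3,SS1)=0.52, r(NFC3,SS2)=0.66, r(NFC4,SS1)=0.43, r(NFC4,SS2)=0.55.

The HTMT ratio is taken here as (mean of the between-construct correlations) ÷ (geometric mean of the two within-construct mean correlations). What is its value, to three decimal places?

0.926

Mean heterotrait r = 4.24/8 = 0.5300.
Mean within-NFC = 3.45/6 = 0.5750; mean within-SS = 0.57/1 = 0.5700.
Geometric mean = √(0.5750 × 0.5700) = 0.5725.
HTMT = 0.5300 / 0.5725 = 0.926.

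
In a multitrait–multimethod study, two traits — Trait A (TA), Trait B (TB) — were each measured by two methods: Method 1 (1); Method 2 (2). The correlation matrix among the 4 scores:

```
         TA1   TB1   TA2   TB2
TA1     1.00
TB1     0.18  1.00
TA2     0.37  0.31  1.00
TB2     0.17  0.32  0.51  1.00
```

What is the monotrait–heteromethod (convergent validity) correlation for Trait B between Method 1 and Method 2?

Same trait (TB), different methods: r(TB1, TB2) = 0.32.

0.32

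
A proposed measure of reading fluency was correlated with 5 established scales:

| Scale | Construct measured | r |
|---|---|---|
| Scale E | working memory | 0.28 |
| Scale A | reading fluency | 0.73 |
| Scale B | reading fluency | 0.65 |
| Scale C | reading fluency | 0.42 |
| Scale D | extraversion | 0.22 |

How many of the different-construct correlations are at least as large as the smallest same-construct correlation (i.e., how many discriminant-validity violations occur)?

Convergent (same construct = reading fluency): Scale A, Scale B, Scale C.
Smallest convergent = 0.42. Discriminant values: 0.28, 0.22; count ≥ 0.42 → 0.

0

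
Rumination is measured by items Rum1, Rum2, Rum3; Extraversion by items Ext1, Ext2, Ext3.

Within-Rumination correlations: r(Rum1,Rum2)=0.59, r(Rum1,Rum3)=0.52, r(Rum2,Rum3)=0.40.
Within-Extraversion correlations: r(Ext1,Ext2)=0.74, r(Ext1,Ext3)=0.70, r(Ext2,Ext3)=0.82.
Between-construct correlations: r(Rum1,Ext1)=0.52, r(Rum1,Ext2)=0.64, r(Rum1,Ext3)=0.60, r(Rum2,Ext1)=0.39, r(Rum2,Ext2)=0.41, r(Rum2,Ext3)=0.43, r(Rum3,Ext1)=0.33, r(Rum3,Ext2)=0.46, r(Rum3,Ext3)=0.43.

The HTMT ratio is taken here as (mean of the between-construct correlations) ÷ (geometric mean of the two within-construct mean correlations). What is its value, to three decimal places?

Between-construct mean = 4.21/9 = 0.4678.
Mean within-Rum = 1.51/3 = 0.5033; mean within-Ext = 2.26/3 = 0.7533.
Geometric mean = √(0.5033 × 0.7533) = 0.6157.
HTMT = 0.4678 / 0.6157 = 0.760.

0.760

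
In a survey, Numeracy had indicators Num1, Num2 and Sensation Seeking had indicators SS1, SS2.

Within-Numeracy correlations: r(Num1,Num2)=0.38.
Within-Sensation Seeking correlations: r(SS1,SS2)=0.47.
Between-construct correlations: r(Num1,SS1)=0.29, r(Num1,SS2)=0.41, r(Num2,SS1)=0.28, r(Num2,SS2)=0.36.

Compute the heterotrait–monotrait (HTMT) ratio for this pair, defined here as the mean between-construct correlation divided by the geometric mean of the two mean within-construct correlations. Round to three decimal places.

Mean between = 1.34/4 = 0.3350.
Mean within-Num = 0.38/1 = 0.3800; mean within-SS = 0.47/1 = 0.4700.
Geometric mean = √(0.3800 × 0.4700) = 0.4226.
HTMT = 0.3350 / 0.4226 = 0.793.

0.793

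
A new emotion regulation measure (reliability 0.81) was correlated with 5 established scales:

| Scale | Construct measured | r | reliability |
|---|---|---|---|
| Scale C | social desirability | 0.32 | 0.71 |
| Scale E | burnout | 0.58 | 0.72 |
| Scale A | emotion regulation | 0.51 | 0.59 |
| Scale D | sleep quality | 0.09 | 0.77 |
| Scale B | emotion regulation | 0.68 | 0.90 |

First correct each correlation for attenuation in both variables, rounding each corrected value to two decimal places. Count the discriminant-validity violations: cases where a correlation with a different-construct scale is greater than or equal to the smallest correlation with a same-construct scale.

Disattenuated r (r / √(r_scale · r_new)):
  Scale C (disc): 0.32 / √(0.71·0.81) = 0.42
  Scale E (disc): 0.58 / √(0.72·0.81) = 0.76
  Scale A (conv): 0.51 / √(0.59·0.81) = 0.74
  Scale D (disc): 0.09 / √(0.77·0.81) = 0.11
  Scale B (conv): 0.68 / √(0.90·0.81) = 0.80
Smallest convergent = 0.74. Discriminant values: 0.42, 0.76, 0.11; count ≥ 0.74 → 1.

1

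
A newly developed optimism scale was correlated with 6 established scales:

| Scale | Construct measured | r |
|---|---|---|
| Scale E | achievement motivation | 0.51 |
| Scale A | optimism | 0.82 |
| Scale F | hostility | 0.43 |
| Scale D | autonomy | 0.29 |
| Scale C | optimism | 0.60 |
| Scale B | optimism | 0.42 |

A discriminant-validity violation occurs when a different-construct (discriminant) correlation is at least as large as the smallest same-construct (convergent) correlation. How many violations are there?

Convergent (same construct = optimism): Scale A, Scale C, Scale B.
Smallest convergent = 0.42. Discriminant values: 0.51, 0.43, 0.29; count ≥ 0.42 → 2.

2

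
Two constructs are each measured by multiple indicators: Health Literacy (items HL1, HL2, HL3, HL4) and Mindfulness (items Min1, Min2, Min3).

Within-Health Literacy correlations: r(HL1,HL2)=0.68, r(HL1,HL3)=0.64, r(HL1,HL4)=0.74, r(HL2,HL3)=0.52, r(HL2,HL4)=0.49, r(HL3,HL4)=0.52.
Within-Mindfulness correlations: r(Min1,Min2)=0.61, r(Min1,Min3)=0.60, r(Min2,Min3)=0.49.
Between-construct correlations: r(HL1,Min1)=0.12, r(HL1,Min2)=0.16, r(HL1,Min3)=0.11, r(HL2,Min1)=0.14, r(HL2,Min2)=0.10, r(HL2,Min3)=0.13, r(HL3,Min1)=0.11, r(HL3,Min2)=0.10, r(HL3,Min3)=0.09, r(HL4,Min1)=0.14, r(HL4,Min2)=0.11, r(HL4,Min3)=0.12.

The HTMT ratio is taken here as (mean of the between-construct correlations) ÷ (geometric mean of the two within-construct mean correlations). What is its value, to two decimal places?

Between-construct mean = 1.43/12 = 0.1192.
Mean within-HL = 3.59/6 = 0.5983; mean within-Min = 1.70/3 = 0.5667.
Geometric mean = √(0.5983 × 0.5667) = 0.5823.
HTMT = 0.1192 / 0.5823 = 0.20.

0.20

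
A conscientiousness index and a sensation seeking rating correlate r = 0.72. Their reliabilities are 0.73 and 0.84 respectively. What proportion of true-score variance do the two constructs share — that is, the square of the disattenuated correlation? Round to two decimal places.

Disattenuated r = 0.72 / √(0.73 × 0.84) = 0.72 / 0.7831 = 0.9194.
Shared true-score variance = 0.9194² = 0.8453 ≈ 0.85.

0.85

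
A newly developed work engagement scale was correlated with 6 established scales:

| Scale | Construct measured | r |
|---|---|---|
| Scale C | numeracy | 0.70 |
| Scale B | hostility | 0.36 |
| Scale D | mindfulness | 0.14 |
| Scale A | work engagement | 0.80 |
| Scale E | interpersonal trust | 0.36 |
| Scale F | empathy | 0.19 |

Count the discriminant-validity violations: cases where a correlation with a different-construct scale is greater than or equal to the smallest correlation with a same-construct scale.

0

Convergent (same construct = work engagement): Scale A.
Smallest convergent = 0.80. Discriminant values: 0.70, 0.36, 0.14, 0.36, 0.19; count ≥ 0.80 → 0.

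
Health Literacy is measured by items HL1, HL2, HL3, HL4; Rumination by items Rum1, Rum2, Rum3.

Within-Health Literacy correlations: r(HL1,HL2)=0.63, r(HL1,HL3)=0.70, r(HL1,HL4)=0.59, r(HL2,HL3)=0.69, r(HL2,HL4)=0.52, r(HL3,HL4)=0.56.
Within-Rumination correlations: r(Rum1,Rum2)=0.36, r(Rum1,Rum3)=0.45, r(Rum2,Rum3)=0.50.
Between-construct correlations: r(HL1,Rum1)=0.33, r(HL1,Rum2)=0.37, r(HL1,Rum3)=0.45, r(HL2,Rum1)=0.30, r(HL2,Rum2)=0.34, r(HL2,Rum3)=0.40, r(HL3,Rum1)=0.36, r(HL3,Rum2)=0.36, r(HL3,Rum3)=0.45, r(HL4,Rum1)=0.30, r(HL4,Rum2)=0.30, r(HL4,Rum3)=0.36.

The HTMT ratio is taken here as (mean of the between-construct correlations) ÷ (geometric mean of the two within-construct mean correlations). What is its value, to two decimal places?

Mean heterotrait r = 4.32/12 = 0.3600.
Mean within-HL = 3.69/6 = 0.6150; mean within-Rum = 1.31/3 = 0.4367.
Geometric mean = √(0.6150 × 0.4367) = 0.5182.
HTMT = 0.3600 / 0.5182 = 0.69.

0.69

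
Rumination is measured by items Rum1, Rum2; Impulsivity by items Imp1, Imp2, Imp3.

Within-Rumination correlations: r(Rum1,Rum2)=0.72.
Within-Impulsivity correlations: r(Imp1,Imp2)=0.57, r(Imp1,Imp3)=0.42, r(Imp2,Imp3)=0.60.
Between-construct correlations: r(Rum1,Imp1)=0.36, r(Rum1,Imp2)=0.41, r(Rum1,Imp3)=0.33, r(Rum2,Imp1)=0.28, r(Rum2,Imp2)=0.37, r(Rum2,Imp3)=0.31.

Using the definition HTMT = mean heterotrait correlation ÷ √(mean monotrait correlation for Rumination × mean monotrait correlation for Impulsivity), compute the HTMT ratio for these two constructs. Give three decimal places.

Between-construct mean = 2.06/6 = 0.3433.
Mean within-Rum = 0.72/1 = 0.7200; mean within-Imp = 1.59/3 = 0.5300.
Geometric mean = √(0.7200 × 0.5300) = 0.6177.
HTMT = 0.3433 / 0.6177 = 0.556.

0.556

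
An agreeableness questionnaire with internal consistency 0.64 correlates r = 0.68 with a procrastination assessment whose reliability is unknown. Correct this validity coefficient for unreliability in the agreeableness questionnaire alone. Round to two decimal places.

Single correction: r_c = r_obs / √r_xx = 0.68 / √0.64 = 0.68 / 0.8000 ≈ 0.85.

0.85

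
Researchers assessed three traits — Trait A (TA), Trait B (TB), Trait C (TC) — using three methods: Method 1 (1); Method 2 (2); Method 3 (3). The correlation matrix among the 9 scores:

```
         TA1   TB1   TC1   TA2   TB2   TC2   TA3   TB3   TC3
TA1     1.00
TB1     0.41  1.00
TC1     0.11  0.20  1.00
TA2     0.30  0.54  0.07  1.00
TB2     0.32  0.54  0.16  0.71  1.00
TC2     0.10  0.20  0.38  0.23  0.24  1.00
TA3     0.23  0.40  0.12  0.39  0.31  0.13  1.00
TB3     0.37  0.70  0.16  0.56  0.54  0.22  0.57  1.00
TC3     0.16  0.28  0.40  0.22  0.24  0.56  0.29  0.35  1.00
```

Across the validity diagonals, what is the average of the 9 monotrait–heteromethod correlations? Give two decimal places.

0.45

Convergent values: 0.30, 0.23, 0.39, 0.54, 0.70, 0.54, 0.38, 0.40, 0.56; mean = 4.04/9 = 0.45.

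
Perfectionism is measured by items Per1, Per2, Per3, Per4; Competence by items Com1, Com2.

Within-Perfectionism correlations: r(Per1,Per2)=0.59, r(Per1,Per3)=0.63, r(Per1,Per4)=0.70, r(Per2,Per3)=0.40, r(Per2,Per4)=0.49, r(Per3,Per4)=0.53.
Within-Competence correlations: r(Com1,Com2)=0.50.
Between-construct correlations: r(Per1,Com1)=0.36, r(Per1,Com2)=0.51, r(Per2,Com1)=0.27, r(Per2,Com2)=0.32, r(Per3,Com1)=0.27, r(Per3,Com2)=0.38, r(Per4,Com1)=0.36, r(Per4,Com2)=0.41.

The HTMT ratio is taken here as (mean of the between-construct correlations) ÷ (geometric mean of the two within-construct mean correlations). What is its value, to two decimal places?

0.68

Mean between = 2.88/8 = 0.3600.
Mean within-Per = 3.34/6 = 0.5567; mean within-Com = 0.50/1 = 0.5000.
Geometric mean = √(0.5567 × 0.5000) = 0.5276.
HTMT = 0.3600 / 0.5276 = 0.68.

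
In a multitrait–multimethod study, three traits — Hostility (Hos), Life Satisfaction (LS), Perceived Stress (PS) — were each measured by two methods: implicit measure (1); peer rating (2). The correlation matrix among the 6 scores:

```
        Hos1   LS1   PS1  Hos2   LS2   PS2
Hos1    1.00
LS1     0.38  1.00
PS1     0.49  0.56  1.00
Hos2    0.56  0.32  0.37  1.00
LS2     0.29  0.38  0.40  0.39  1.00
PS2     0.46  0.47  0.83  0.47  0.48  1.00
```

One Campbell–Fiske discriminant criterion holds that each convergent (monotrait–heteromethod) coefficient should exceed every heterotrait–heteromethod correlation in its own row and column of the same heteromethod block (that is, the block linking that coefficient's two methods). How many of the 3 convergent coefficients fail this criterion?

Convergent coefficients and their comparison sets:
Hos (methods 1·2): 0.56 vs {0.29, 0.32, 0.46, 0.37} → pass.
LS (methods 1·2): 0.38 vs {0.32, 0.29, 0.47, 0.40} → fail.
PS (methods 1·2): 0.83 vs {0.37, 0.46, 0.40, 0.47} → pass.
1 of 3 fail.

1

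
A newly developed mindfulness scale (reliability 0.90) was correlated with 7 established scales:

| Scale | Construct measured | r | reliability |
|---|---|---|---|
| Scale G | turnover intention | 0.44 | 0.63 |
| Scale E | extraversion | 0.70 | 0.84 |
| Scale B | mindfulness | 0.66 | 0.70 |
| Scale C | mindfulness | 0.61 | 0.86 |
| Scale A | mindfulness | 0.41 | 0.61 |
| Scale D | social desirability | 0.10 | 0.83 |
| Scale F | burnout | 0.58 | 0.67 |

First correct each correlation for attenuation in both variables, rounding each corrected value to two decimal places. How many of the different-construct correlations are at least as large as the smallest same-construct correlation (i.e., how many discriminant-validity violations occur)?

Disattenuated r (r / √(r_scale · r_new)):
  Scale G (disc): 0.44 / √(0.63·0.90) = 0.58
  Scale E (disc): 0.70 / √(0.84·0.90) = 0.81
  Scale B (conv): 0.66 / √(0.70·0.90) = 0.83
  Scale C (conv): 0.61 / √(0.86·0.90) = 0.69
  Scale A (conv): 0.41 / √(0.61·0.90) = 0.55
  Scale D (disc): 0.10 / √(0.83·0.90) = 0.12
  Scale F (disc): 0.58 / √(0.67·0.90) = 0.75
Smallest convergent = 0.55. Discriminant values: 0.58, 0.81, 0.12, 0.75; count ≥ 0.55 → 3.

3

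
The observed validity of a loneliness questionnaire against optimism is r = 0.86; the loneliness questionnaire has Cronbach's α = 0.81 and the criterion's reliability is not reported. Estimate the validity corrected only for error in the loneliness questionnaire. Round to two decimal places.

0.96

Single correction: r_c = r_obs / √r_xx = 0.86 / √0.81 = 0.86 / 0.9000 ≈ 0.96.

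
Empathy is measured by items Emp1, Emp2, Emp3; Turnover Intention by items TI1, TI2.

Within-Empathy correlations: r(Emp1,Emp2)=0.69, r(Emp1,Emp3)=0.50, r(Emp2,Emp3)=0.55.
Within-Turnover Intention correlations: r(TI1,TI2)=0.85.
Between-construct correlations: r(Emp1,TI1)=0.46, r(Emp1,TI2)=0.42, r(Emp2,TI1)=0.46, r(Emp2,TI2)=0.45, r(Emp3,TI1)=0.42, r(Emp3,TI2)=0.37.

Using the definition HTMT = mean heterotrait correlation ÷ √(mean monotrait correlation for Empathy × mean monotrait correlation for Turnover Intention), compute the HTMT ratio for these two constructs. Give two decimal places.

0.61

Mean between = 2.58/6 = 0.4300.
Mean within-Emp = 1.74/3 = 0.5800; mean within-TI = 0.85/1 = 0.8500.
Geometric mean = √(0.5800 × 0.8500) = 0.7021.
HTMT = 0.4300 / 0.7021 = 0.61.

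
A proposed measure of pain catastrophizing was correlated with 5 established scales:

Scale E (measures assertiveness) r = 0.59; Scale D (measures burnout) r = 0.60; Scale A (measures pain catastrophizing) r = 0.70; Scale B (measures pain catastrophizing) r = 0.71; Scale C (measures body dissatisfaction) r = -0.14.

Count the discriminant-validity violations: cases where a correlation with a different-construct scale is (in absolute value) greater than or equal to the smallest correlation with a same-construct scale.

Convergent (same construct = pain catastrophizing): Scale A, Scale B.
Smallest convergent = 0.70. Discriminant |r|: 0.59, 0.60, 0.14; count ≥ 0.70 → 0.

0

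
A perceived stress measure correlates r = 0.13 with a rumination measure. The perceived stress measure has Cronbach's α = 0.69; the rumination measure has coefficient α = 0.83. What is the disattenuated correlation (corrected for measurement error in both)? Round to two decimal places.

r_true = r_obs / √(r_xx · r_yy) = 0.13 / √(0.69 × 0.83) = 0.13 / √0.5727 = 0.13 / 0.7568 ≈ 0.17.

0.17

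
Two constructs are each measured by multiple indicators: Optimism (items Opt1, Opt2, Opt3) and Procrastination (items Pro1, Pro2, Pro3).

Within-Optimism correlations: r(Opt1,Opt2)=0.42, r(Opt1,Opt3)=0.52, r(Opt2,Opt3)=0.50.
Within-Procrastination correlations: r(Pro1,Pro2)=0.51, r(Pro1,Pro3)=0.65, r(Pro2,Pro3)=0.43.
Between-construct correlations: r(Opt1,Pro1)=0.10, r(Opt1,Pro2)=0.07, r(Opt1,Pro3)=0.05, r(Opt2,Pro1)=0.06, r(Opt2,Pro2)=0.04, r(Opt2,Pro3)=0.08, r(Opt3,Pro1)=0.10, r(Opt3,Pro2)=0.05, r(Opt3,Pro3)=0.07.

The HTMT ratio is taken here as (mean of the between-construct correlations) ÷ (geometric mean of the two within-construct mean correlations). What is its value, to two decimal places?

0.14

Between-construct mean = 0.62/9 = 0.0689.
Mean within-Opt = 1.44/3 = 0.4800; mean within-Pro = 1.59/3 = 0.5300.
Geometric mean = √(0.4800 × 0.5300) = 0.5044.
HTMT = 0.0689 / 0.5044 = 0.14.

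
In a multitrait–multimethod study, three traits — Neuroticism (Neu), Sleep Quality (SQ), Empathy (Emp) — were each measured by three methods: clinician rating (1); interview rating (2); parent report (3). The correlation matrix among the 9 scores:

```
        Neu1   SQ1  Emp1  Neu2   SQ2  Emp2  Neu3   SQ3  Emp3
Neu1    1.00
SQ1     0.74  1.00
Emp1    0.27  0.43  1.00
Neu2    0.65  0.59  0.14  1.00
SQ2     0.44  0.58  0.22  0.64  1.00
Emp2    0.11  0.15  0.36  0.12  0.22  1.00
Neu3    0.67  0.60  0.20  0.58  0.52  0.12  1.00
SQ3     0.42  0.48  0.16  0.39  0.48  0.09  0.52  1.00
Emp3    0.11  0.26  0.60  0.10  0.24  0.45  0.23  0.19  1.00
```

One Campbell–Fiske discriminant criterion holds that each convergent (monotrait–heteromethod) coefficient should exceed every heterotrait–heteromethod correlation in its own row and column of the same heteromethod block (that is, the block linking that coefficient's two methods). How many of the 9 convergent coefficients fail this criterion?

Each convergent coefficient versus the relevant comparison correlations:
Neu (methods 1·2): 0.65 vs {0.44, 0.59, 0.11, 0.14} → pass.
Neu (methods 1·3): 0.67 vs {0.42, 0.60, 0.11, 0.20} → pass.
Neu (methods 2·3): 0.58 vs {0.39, 0.52, 0.10, 0.12} → pass.
SQ (methods 1·2): 0.58 vs {0.59, 0.44, 0.15, 0.22} → fail.
SQ (methods 1·3): 0.48 vs {0.60, 0.42, 0.26, 0.16} → fail.
SQ (methods 2·3): 0.48 vs {0.52, 0.39, 0.24, 0.09} → fail.
Emp (methods 1·2): 0.36 vs {0.14, 0.11, 0.22, 0.15} → pass.
Emp (methods 1·3): 0.60 vs {0.20, 0.11, 0.16, 0.26} → pass.
Emp (methods 2·3): 0.45 vs {0.12, 0.10, 0.09, 0.24} → pass.
3 of 9 fail.

3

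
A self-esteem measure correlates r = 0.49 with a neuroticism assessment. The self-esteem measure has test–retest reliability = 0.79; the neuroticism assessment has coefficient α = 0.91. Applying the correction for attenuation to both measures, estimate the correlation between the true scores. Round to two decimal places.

r_true = r_obs / √(r_xx · r_yy) = 0.49 / √(0.79 × 0.91) = 0.49 / √0.7189 = 0.49 / 0.8479 ≈ 0.58.

0.58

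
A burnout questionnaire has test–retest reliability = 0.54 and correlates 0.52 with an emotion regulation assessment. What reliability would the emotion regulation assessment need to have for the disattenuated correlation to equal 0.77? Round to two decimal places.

r_true = r_obs / √(r_xx · r_yy) ⇒ 0.77 = 0.52 / √(0.54 · r_yy).
√(0.54 · r_yy) = 0.52 / 0.77 = 0.6753; 0.54 · r_yy = 0.4560; r_yy = 0.4560 / 0.54 ≈ 0.84.

0.84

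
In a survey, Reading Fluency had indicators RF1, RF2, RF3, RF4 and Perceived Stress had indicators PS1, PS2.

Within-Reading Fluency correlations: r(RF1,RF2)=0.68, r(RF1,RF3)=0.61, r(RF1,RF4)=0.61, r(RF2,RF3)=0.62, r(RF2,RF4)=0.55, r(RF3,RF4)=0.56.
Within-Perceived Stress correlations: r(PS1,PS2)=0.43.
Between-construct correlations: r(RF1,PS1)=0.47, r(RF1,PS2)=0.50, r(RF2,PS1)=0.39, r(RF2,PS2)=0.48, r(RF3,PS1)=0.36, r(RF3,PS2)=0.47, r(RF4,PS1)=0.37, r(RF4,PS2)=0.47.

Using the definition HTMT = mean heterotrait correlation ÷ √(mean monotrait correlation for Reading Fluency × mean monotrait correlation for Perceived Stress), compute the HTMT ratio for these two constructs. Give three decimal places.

0.860

Mean between = 3.51/8 = 0.4388.
Mean within-RF = 3.63/6 = 0.6050; mean within-PS = 0.43/1 = 0.4300.
Geometric mean = √(0.6050 × 0.4300) = 0.5100.
HTMT = 0.4388 / 0.5100 = 0.860.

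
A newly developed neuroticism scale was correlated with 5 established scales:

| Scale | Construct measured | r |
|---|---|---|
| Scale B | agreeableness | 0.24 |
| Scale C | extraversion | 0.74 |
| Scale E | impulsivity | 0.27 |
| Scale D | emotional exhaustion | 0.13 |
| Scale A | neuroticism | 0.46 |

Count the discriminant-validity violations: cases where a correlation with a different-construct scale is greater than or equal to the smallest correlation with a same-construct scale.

1

Convergent (same construct = neuroticism): Scale A.
Smallest convergent = 0.46. Discriminant values: 0.24, 0.74, 0.27, 0.13; count ≥ 0.46 → 1.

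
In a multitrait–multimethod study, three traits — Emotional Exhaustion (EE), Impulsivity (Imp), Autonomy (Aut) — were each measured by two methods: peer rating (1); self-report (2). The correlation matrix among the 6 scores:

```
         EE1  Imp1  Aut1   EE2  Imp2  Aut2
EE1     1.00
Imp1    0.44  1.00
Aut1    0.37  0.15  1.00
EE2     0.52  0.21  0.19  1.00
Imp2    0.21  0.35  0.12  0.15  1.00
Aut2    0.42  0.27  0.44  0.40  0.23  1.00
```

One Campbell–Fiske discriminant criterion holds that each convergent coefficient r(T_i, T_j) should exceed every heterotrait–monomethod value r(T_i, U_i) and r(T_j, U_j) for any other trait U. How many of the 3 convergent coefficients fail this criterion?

Convergent coefficients and their comparison sets:
EE (methods 1·2): 0.52 vs {0.44, 0.15, 0.37, 0.40} → pass.
Imp (methods 1·2): 0.35 vs {0.44, 0.15, 0.15, 0.23} → fail.
Aut (methods 1·2): 0.44 vs {0.37, 0.40, 0.15, 0.23} → pass.
1 of 3 fail.

1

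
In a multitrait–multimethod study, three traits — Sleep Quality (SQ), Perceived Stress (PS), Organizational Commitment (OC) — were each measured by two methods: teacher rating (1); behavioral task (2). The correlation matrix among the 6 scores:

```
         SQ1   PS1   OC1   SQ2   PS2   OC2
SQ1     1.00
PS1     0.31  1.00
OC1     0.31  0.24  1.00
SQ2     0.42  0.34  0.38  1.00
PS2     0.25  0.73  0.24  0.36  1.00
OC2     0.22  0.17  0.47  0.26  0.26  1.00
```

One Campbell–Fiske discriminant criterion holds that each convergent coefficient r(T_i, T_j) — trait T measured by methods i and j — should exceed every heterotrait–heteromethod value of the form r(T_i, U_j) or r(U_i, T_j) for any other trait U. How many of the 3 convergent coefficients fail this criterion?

Convergent coefficients and their comparison sets:
SQ (methods 1·2): 0.42 vs {0.25, 0.34, 0.22, 0.38} → pass.
PS (methods 1·2): 0.73 vs {0.34, 0.25, 0.17, 0.24} → pass.
OC (methods 1·2): 0.47 vs {0.38, 0.22, 0.24, 0.17} → pass.
0 of 3 fail.

0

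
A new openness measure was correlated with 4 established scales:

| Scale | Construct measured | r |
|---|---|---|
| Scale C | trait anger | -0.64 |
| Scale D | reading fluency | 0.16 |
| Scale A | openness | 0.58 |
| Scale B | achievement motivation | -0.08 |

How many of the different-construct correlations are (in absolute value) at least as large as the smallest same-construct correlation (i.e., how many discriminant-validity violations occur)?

Convergent (same construct = openness): Scale A.
Smallest convergent = 0.58. Discriminant |r|: 0.64, 0.16, 0.08; count ≥ 0.58 → 1.

1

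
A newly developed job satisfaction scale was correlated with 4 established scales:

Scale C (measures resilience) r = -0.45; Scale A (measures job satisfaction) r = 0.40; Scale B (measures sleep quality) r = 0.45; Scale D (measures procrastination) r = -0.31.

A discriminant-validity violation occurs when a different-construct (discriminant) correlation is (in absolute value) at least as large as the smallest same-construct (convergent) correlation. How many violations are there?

2

Convergent (same construct = job satisfaction): Scale A.
Smallest convergent = 0.40. Discriminant |r|: 0.45, 0.45, 0.31; count ≥ 0.40 → 2.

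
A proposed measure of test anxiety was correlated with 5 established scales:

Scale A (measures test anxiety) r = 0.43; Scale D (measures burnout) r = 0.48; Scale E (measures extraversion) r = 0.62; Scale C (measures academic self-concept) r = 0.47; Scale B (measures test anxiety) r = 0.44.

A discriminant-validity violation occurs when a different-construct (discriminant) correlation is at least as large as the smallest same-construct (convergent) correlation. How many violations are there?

3

Convergent (same construct = test anxiety): Scale A, Scale B.
Smallest convergent = 0.43. Discriminant values: 0.48, 0.62, 0.47; count ≥ 0.43 → 3.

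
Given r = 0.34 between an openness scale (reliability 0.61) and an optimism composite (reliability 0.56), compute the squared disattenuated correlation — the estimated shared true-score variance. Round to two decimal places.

Disattenuated r = 0.34 / √(0.61 × 0.56) = 0.34 / 0.5845 = 0.5817.
Shared true-score variance = 0.5817² = 0.3384 ≈ 0.34.

0.34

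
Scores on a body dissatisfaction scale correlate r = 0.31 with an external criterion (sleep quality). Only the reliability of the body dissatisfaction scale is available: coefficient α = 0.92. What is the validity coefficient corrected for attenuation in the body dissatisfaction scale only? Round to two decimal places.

Single correction: r_c = r_obs / √r_xx = 0.31 / √0.92 = 0.31 / 0.9592 ≈ 0.32.

0.32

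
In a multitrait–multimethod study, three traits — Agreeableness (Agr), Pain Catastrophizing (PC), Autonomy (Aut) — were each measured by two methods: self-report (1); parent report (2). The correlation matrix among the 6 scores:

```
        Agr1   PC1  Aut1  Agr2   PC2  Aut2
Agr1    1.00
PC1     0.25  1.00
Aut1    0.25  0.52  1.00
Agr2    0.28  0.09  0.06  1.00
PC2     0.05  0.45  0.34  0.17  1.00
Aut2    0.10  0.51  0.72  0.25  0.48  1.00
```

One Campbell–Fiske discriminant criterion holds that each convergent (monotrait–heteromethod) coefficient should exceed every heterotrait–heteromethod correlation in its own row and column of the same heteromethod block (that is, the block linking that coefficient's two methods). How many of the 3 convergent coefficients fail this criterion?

1

Checking each validity diagonal entry against its comparison values:
Agr (methods 1·2): 0.28 vs {0.05, 0.09, 0.10, 0.06} → pass.
PC (methods 1·2): 0.45 vs {0.09, 0.05, 0.51, 0.34} → fail.
Aut (methods 1·2): 0.72 vs {0.06, 0.10, 0.34, 0.51} → pass.
1 of 3 fail.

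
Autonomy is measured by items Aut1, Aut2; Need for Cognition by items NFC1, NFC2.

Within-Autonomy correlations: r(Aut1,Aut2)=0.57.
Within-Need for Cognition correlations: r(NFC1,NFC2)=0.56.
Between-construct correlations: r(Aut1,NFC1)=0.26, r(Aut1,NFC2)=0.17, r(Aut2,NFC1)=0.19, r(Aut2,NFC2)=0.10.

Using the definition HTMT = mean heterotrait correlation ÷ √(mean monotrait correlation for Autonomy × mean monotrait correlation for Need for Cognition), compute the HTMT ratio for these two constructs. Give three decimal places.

0.319

Mean between = 0.72/4 = 0.1800.
Mean within-Aut = 0.57/1 = 0.5700; mean within-NFC = 0.56/1 = 0.5600.
Geometric mean = √(0.5700 × 0.5600) = 0.5650.
HTMT = 0.1800 / 0.5650 = 0.319.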